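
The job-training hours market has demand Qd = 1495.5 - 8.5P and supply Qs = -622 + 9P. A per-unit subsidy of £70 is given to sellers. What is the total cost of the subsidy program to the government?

Pre-subsidy: 1495.5 - 8.5P = -622 + 9P gives P* = 121, Q* = 467.
With the subsidy, sellers receive Ps = Pb + 70 for each unit, where Pb is the price buyers pay.
Supply in terms of Pb becomes Qs = -622 + 9(Pb + 70) = 8 + 9Pb. Setting this equal to demand: 1495.5 - 8.5Pb = 8 + 9Pb, so Pb = 85.
Sellers receive Ps = 85 + 70 = 155; Q' = 1495.5 − 8.5·85 = 773.
Government outlay = subsidy × quantity = 70 × 773 = 54110.

Government cost = £54110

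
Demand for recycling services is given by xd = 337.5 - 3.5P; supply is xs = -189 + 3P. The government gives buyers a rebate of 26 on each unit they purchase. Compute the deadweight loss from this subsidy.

Deadweight loss = 546

Pre-subsidy: 337.5 - 3.5P = -189 + 3P gives P* = 81, x* = 54.
With the rebate, buyers effectively pay Pb = Ps − 26, where Ps is the price sellers receive.
Demand in terms of Ps becomes xd = 337.5 − 3.5(Ps − 26) = 428.5 - 3.5Ps. Setting this equal to supply: 428.5 - 3.5Ps = -189 + 3Ps, so Ps = 95.
Buyers pay Pb = 95 − 26 = 69; x' = -189 + 3·95 = 96.
The subsidy expands output by 96 − 54 = 42 past the efficient level; on those units the gap between marginal cost and willingness to pay runs from 0 up to 26.
DWL = ½ × 26 × 42 = 546.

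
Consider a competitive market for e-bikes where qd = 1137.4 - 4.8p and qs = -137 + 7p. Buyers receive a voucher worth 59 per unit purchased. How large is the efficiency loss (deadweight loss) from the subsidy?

Deadweight loss = 4956

Pre-subsidy: 1137.4 - 4.8p = -137 + 7p gives p* = 108, q* = 619.
With the rebate, buyers effectively pay pb = ps − 59, where ps is the price sellers receive.
Demand in terms of ps becomes qd = 1137.4 − 4.8(ps − 59) = 1420.6 - 4.8ps. Setting this equal to supply: 1420.6 - 4.8ps = -137 + 7ps, so ps = 132.
Buyers pay pb = 132 − 59 = 73; q' = -137 + 7·132 = 787.
The subsidy expands output by 787 − 619 = 168 past the efficient level; on those units the gap between marginal cost and willingness to pay runs from 0 up to 59.
DWL = ½ × 59 × 168 = 4956.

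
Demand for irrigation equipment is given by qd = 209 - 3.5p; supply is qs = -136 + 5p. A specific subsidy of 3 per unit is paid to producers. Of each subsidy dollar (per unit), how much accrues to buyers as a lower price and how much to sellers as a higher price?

Pre-subsidy: 209 - 3.5p = -136 + 5p gives p* = 690/17, q* = 1138/17.
With the subsidy, sellers receive ps = pb + 3 for each unit, where pb is the price buyers pay.
Supply in terms of pb becomes qs = -136 + 5(pb + 3) = -121 + 5pb. Setting this equal to demand: 209 - 3.5pb = -121 + 5pb, so pb = 660/17.
Sellers receive ps = 660/17 + 3 = 711/17; q' = 209 − 3.5·(660/17) = 1243/17.
Buyers' price falls by p* − pb = 690/17 − 660/17 = 30/17; sellers' price rises by ps − p* = 711/17 − 690/17 = 21/17.

Buyers gain 30/17 per unit; sellers gain 21/17 per unit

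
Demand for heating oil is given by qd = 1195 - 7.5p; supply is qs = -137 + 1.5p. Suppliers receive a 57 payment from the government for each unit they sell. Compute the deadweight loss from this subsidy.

Pre-subsidy: 1195 - 7.5p = -137 + 1.5p gives p* = 148, q* = 85.
With the subsidy, sellers receive ps = pb + 57 for each unit, where pb is the price buyers pay.
Supply in terms of pb becomes qs = -137 + 1.5(pb + 57) = -51.5 + 1.5pb. Setting this equal to demand: 1195 - 7.5pb = -51.5 + 1.5pb, so pb = 138.5.
Sellers receive ps = 138.5 + 57 = 195.5; q' = 1195 − 7.5·138.5 = 156.25.
The subsidy expands output by 156.25 − 85 = 71.25 past the efficient level; on those units the gap between marginal cost and willingness to pay runs from 0 up to 57.
DWL = ½ × 57 × 71.25 = 2030.625.

Deadweight loss = 2030.625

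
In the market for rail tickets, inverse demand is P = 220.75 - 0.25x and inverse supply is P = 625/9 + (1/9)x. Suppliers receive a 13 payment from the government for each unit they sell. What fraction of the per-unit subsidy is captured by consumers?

Consumer share = 9/13

Pre-subsidy: 220.75 - 0.25x = 625/9 + (1/9)x gives x* = 419 and P* = 116.
With the subsidy, sellers receive Ps = Pb + 13 for each unit, where Pb is the price buyers pay.
On the curves, Pb = 220.75 - 0.25x and Ps = 625/9 + (1/9)x; the wedge Ps − Pb = 13 gives 625/9 + (1/9)x − (220.75 - 0.25x) = 13, so x' = 455.
Then Pb = 220.75 − 0.25·455 = 107 and Ps = 625/9 + (1/9)·455 = 120.
Buyers' price falls by P* − Pb = 116 − 107 = 9; sellers' price rises by Ps − P* = 120 − 116 = 4.
So consumers capture 9/13 = 9/13 of each unit of subsidy.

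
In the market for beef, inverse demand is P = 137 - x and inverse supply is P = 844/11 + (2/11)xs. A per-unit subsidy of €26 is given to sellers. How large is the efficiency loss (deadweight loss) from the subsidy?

Deadweight loss = €286

Pre-subsidy: 137 - x = 844/11 + (2/11)x gives x* = 51 and P* = 86.
With the subsidy, sellers receive Ps = Pb + 26 for each unit, where Pb is the price buyers pay.
On the curves, Pb = 137 - x and Ps = 844/11 + (2/11)x; the wedge Ps − Pb = 26 gives 844/11 + (2/11)x − (137 - x) = 26, so x' = 73.
Then Pb = 137 − 1·73 = 64 and Ps = 844/11 + (2/11)·73 = 90.
The subsidy expands output by 73 − 51 = 22 past the efficient level; on those units the gap between marginal cost and willingness to pay runs from 0 up to 26.
DWL = ½ × 26 × 22 = 286.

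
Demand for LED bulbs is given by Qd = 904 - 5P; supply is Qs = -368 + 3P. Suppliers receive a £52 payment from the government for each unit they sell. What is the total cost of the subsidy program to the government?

Government cost = £10738

Pre-subsidy: 904 - 5P = -368 + 3P gives P* = 159, Q* = 109.
With the subsidy, sellers receive Ps = Pb + 52 for each unit, where Pb is the price buyers pay.
Supply in terms of Pb becomes Qs = -368 + 3(Pb + 52) = -212 + 3Pb. Setting this equal to demand: 904 - 5Pb = -212 + 3Pb, so Pb = 139.5.
Sellers receive Ps = 139.5 + 52 = 191.5; Q' = 904 − 5·139.5 = 206.5.
Government outlay = subsidy × quantity = 52 × 206.5 = 10738.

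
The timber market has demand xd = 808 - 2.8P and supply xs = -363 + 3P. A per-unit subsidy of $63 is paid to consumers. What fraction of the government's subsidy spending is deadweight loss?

Pre-subsidy: 808 - 2.8P = -363 + 3P gives P* = 5855/29, x* = 7038/29.
With the rebate, buyers effectively pay Pb = Ps − 63, where Ps is the price sellers receive.
Demand in terms of Ps becomes xd = 808 − 2.8(Ps − 63) = 984.4 - 2.8Ps. Setting this equal to supply: 984.4 - 2.8Ps = -363 + 3Ps, so Ps = 6737/29.
Buyers pay Pb = 6737/29 − 63 = 4910/29; x' = -363 + 3·(6737/29) = 9684/29.
ΔCS = ½(7038/29 + 9684/29)(5855/29 − 4910/29) = 7901145/841; ΔPS = ½(7038/29 + 9684/29)(6737/29 − 5855/29) = 7374402/841.
Government spending = 63 × 9684/29 = 610092/29.
DWL = ½ × 63 × (9684/29 − 7038/29) = 83349/29; fraction = (83349/29) / (610092/29) = 147/1076.

DWL / government spending = 147/1076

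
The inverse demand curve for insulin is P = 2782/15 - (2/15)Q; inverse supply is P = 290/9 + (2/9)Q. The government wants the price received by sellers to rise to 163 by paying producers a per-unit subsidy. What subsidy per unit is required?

At a seller price of 163, quantity supplied is -145 + 4.5·163 = 588.5.
Buyers absorb 588.5 only when they pay Pb = 2782/15 − (2/15)·588.5 = 107.
s = Ps − Pb = 163 − 107 = 56.

Required subsidy s = 56 per unit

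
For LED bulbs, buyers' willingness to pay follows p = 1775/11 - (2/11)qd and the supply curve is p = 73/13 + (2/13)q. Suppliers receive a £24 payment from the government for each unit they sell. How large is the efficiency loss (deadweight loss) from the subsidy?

Pre-subsidy: 1775/11 - (2/11)q = 73/13 + (2/13)q gives q* = 464 and p* = 77.
With the subsidy, sellers receive ps = pb + 24 for each unit, where pb is the price buyers pay.
On the curves, pb = 1775/11 - (2/11)q and ps = 73/13 + (2/13)q; the wedge ps − pb = 24 gives 73/13 + (2/13)q − (1775/11 - (2/11)q) = 24, so q' = 535.5.
Then pb = 1775/11 − (2/11)·535.5 = 64 and ps = 73/13 + (2/13)·535.5 = 88.
The subsidy expands output by 535.5 − 464 = 71.5 past the efficient level; on those units the gap between marginal cost and willingness to pay runs from 0 up to 24.
DWL = ½ × 24 × 71.5 = 858.

Deadweight loss = £858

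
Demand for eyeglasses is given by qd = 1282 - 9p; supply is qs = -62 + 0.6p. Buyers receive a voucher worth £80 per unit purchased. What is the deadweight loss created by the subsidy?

Pre-subsidy: 1282 - 9p = -62 + 0.6p gives p* = 140, q* = 22.
With the rebate, buyers effectively pay pb = ps − 80, where ps is the price sellers receive.
Demand in terms of ps becomes qd = 1282 − 9(ps − 80) = 2002 - 9ps. Setting this equal to supply: 2002 - 9ps = -62 + 0.6ps, so ps = 215.
Buyers pay pb = 215 − 80 = 135; q' = -62 + 0.6·215 = 67.
The subsidy expands output by 67 − 22 = 45 past the efficient level; on those units the gap between marginal cost and willingness to pay runs from 0 up to 80.
DWL = ½ × 80 × 45 = 1800.

Deadweight loss = £1800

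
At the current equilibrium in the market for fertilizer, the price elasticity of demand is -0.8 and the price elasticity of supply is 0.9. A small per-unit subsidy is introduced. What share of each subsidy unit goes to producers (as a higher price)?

Producer share = 8/17

For a small subsidy around the equilibrium, the benefit split depends on the relative slopes, which at a point are proportional to the elasticities.
Buyer share = εs/(εs + |εd|) = 0.9/(0.9 + 0.8) = 9/17; seller share = |εd|/(εs + |εd|) = 8/17.
So producers capture 8/17 of the subsidy.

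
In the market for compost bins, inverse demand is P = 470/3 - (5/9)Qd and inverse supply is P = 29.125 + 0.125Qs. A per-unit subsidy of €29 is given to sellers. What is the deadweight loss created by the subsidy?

Pre-subsidy: 470/3 - (5/9)Q = 29.125 + 0.125Q gives Q* = 9183/49 and P* = 2575/49.
With the subsidy, sellers receive Ps = Pb + 29 for each unit, where Pb is the price buyers pay.
On the curves, Pb = 470/3 - (5/9)Q and Ps = 29.125 + 0.125Q; the wedge Ps − Pb = 29 gives 29.125 + 0.125Q − (470/3 - (5/9)Q) = 29, so Q' = 11271/49.
Then Pb = 470/3 − (5/9)·(11271/49) = 1415/49 and Ps = 29.125 + 0.125·(11271/49) = 2836/49.
The subsidy expands output by 11271/49 − 9183/49 = 2088/49 past the efficient level; on those units the gap between marginal cost and willingness to pay runs from 0 up to 29.
DWL = ½ × 29 × 2088/49 = 30276/49.

Deadweight loss = 30276/49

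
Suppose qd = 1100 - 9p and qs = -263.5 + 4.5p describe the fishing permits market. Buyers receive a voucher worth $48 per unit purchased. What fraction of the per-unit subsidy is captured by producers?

Pre-subsidy: 1100 - 9p = -263.5 + 4.5p gives p* = 101, q* = 191.
With the rebate, buyers effectively pay pb = ps − 48, where ps is the price sellers receive.
Demand in terms of ps becomes qd = 1100 − 9(ps − 48) = 1532 - 9ps. Setting this equal to supply: 1532 - 9ps = -263.5 + 4.5ps, so ps = 133.
Buyers pay pb = 133 − 48 = 85; q' = -263.5 + 4.5·133 = 335.
Buyers' price falls by p* − pb = 101 − 85 = 16; sellers' price rises by ps − p* = 133 − 101 = 32.
So producers capture 32/48 = 2/3 of each unit of subsidy.

Producer share = 2/3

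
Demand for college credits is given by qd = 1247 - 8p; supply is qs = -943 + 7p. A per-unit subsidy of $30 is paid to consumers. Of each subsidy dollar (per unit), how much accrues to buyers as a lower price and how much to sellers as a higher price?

Pre-subsidy: 1247 - 8p = -943 + 7p gives p* = 146, q* = 79.
With the rebate, buyers effectively pay pb = ps − 30, where ps is the price sellers receive.
Demand in terms of ps becomes qd = 1247 − 8(ps − 30) = 1487 - 8ps. Setting this equal to supply: 1487 - 8ps = -943 + 7ps, so ps = 162.
Buyers pay pb = 162 − 30 = 132; q' = -943 + 7·162 = 191.
Buyers' price falls by p* − pb = 146 − 132 = 14; sellers' price rises by ps − p* = 162 − 146 = 16.

Buyers gain $14 per unit; sellers gain $16 per unit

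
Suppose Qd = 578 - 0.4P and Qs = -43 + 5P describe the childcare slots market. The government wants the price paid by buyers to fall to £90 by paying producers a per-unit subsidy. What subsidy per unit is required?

Required subsidy s = £27 per unit

At a buyer price of 90, quantity demanded is 578 − 0.4·90 = 542.
Sellers supply 542 only when they receive Ps with -43 + 5·Ps = 542, i.e. Ps = 117.
s = Ps − Pb = 117 − 90 = 27.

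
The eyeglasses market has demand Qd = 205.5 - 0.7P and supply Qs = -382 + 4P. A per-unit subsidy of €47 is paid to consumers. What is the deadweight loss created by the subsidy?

Pre-subsidy: 205.5 - 0.7P = -382 + 4P gives P* = 125, Q* = 118.
With the rebate, buyers effectively pay Pb = Ps − 47, where Ps is the price sellers receive.
Demand in terms of Ps becomes Qd = 205.5 − 0.7(Ps − 47) = 238.4 - 0.7Ps. Setting this equal to supply: 238.4 - 0.7Ps = -382 + 4Ps, so Ps = 132.
Buyers pay Pb = 132 − 47 = 85; Q' = -382 + 4·132 = 146.
The subsidy expands output by 146 − 118 = 28 past the efficient level; on those units the gap between marginal cost and willingness to pay runs from 0 up to 47.
DWL = ½ × 47 × 28 = 658.

Deadweight loss = €658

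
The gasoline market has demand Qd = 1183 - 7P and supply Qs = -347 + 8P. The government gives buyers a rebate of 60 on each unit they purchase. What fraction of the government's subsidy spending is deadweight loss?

DWL / government spending = 16/99

Pre-subsidy: 1183 - 7P = -347 + 8P gives P* = 102, Q* = 469.
With the rebate, buyers effectively pay Pb = Ps − 60, where Ps is the price sellers receive.
Demand in terms of Ps becomes Qd = 1183 − 7(Ps − 60) = 1603 - 7Ps. Setting this equal to supply: 1603 - 7Ps = -347 + 8Ps, so Ps = 130.
Buyers pay Pb = 130 − 60 = 70; Q' = -347 + 8·130 = 693.
ΔCS = ½(469 + 693)(102 − 70) = 18592; ΔPS = ½(469 + 693)(130 − 102) = 16268.
Government spending = 60 × 693 = 41580.
DWL = ½ × 60 × (693 − 469) = 6720; fraction = 6720 / 41580 = 16/99.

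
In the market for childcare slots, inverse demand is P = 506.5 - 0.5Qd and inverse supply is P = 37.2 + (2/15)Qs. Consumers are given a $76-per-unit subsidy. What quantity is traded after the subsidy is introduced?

Q' = 861

Pre-subsidy: 506.5 - 0.5Q = 37.2 + (2/15)Q gives Q* = 741 and P* = 136.
With the rebate, buyers effectively pay Pb = Ps − 76, where Ps is the price sellers receive.
On the curves, Pb = 506.5 - 0.5Q and Ps = 37.2 + (2/15)Q; the wedge Ps − Pb = 76 gives 37.2 + (2/15)Q − (506.5 - 0.5Q) = 76, so Q' = 861.
Then Pb = 506.5 − 0.5·861 = 76 and Ps = 37.2 + (2/15)·861 = 152.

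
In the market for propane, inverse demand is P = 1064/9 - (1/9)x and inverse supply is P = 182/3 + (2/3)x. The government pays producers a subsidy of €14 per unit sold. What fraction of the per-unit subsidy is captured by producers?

Producer share = 6/7

Pre-subsidy: 1064/9 - (1/9)x = 182/3 + (2/3)x gives x* = 74 and P* = 110.
With the subsidy, sellers receive Ps = Pb + 14 for each unit, where Pb is the price buyers pay.
On the curves, Pb = 1064/9 - (1/9)x and Ps = 182/3 + (2/3)x; the wedge Ps − Pb = 14 gives 182/3 + (2/3)x − (1064/9 - (1/9)x) = 14, so x' = 92.
Then Pb = 1064/9 − (1/9)·92 = 108 and Ps = 182/3 + (2/3)·92 = 122.
Buyers' price falls by P* − Pb = 110 − 108 = 2; sellers' price rises by Ps − P* = 122 − 110 = 12.
So producers capture 12/14 = 6/7 of each unit of subsidy.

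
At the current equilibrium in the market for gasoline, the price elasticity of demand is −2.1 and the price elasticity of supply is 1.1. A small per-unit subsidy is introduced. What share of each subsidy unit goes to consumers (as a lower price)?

Consumer share = 0.34375

For a small subsidy around the equilibrium, the benefit split depends on the relative slopes, which at a point are proportional to the elasticities.
Buyer share = εs/(εs + |εd|) = 1.1/(1.1 + 2.1) = 0.34375; seller share = |εd|/(εs + |εd|) = 0.65625.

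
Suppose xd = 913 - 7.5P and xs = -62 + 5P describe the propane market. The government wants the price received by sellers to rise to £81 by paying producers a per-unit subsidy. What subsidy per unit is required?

Required subsidy s = £5 per unit

At a seller price of 81, quantity supplied is -62 + 5·81 = 343.
Buyers absorb 343 only when they pay Pb with 913 − 7.5·Pb = 343, i.e. Pb = 76.
s = Ps − Pb = 81 − 76 = 5.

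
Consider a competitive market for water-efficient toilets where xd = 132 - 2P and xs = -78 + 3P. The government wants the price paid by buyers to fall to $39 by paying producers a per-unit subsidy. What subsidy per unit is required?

Required subsidy s = $5 per unit

At a buyer price of 39, quantity demanded is 132 − 2·39 = 54.
Sellers supply 54 only when they receive Ps with -78 + 3·Ps = 54, i.e. Ps = 44.
s = Ps − Pb = 44 − 39 = 5.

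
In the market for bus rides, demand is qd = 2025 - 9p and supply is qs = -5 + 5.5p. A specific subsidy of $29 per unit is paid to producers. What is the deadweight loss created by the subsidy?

Deadweight loss = $1435.5

Pre-subsidy: 2025 - 9p = -5 + 5.5p gives p* = 140, q* = 765.
With the subsidy, sellers receive ps = pb + 29 for each unit, where pb is the price buyers pay.
Supply in terms of pb becomes qs = -5 + 5.5(pb + 29) = 154.5 + 5.5pb. Setting this equal to demand: 2025 - 9pb = 154.5 + 5.5pb, so pb = 129.
Sellers receive ps = 129 + 29 = 158; q' = 2025 − 9·129 = 864.
The subsidy expands output by 864 − 765 = 99 past the efficient level; on those units the gap between marginal cost and willingness to pay runs from 0 up to 29.
DWL = ½ × 29 × 99 = 1435.5.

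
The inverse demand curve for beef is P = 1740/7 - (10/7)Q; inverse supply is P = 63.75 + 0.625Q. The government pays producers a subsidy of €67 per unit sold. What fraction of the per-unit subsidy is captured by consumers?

Consumer share = 16/23

Pre-subsidy: 1740/7 - (10/7)Q = 63.75 + 0.625Q gives Q* = 90 and P* = 120.
With the subsidy, sellers receive Ps = Pb + 67 for each unit, where Pb is the price buyers pay.
On the curves, Pb = 1740/7 - (10/7)Q and Ps = 63.75 + 0.625Q; the wedge Ps − Pb = 67 gives 63.75 + 0.625Q − (1740/7 - (10/7)Q) = 67, so Q' = 14102/115.
Then Pb = 1740/7 − (10/7)·(14102/115) = 1688/23 and Ps = 63.75 + 0.625·(14102/115) = 3229/23.
Buyers' price falls by P* − Pb = 120 − 1688/23 = 1072/23; sellers' price rises by Ps − P* = 3229/23 − 120 = 469/23.
So consumers capture (1072/23)/67 = 16/23 of each unit of subsidy.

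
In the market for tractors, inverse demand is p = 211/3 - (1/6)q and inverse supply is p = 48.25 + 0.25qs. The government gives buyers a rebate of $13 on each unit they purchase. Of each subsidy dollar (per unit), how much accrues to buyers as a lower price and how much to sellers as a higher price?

Pre-subsidy: 211/3 - (1/6)q = 48.25 + 0.25q gives q* = 53 and p* = 61.5.
With the rebate, buyers effectively pay pb = ps − 13, where ps is the price sellers receive.
On the curves, pb = 211/3 - (1/6)q and ps = 48.25 + 0.25q; the wedge ps − pb = 13 gives 48.25 + 0.25q − (211/3 - (1/6)q) = 13, so q' = 84.2.
Then pb = 211/3 − (1/6)·84.2 = 56.3 and ps = 48.25 + 0.25·84.2 = 69.3.
Buyers' price falls by p* − pb = 61.5 − 56.3 = 5.2; sellers' price rises by ps − p* = 69.3 − 61.5 = 7.8.

Buyers gain $5.2 per unit; sellers gain $7.8 per unit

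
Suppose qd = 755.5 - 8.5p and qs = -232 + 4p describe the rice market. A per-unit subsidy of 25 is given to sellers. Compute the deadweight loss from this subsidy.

Pre-subsidy: 755.5 - 8.5p = -232 + 4p gives p* = 79, q* = 84.
With the subsidy, sellers receive ps = pb + 25 for each unit, where pb is the price buyers pay.
Supply in terms of pb becomes qs = -232 + 4(pb + 25) = -132 + 4pb. Setting this equal to demand: 755.5 - 8.5pb = -132 + 4pb, so pb = 71.
Sellers receive ps = 71 + 25 = 96; q' = 755.5 − 8.5·71 = 152.
The subsidy expands output by 152 − 84 = 68 past the efficient level; on those units the gap between marginal cost and willingness to pay runs from 0 up to 25.
DWL = ½ × 25 × 68 = 850.

Deadweight loss = 850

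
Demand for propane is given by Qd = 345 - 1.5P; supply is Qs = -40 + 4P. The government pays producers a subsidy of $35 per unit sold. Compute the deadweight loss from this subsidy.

Deadweight loss = 7350/11

Pre-subsidy: 345 - 1.5P = -40 + 4P gives P* = 70, Q* = 240.
With the subsidy, sellers receive Ps = Pb + 35 for each unit, where Pb is the price buyers pay.
Supply in terms of Pb becomes Qs = -40 + 4(Pb + 35) = 100 + 4Pb. Setting this equal to demand: 345 - 1.5Pb = 100 + 4Pb, so Pb = 490/11.
Sellers receive Ps = 490/11 + 35 = 875/11; Q' = 345 − 1.5·(490/11) = 3060/11.
The subsidy expands output by 3060/11 − 240 = 420/11 past the efficient level; on those units the gap between marginal cost and willingness to pay runs from 0 up to 35.
DWL = ½ × 35 × 420/11 = 7350/11.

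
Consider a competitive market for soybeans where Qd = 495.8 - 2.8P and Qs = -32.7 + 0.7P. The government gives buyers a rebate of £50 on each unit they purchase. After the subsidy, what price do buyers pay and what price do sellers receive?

Buyers pay £141; sellers receive £191

Pre-subsidy: 495.8 - 2.8P = -32.7 + 0.7P gives P* = 151, Q* = 73.
With the rebate, buyers effectively pay Pb = Ps − 50, where Ps is the price sellers receive.
Demand in terms of Ps becomes Qd = 495.8 − 2.8(Ps − 50) = 635.8 - 2.8Ps. Setting this equal to supply: 635.8 - 2.8Ps = -32.7 + 0.7Ps, so Ps = 191.
Buyers pay Pb = 191 − 50 = 141; Q' = -32.7 + 0.7·191 = 101.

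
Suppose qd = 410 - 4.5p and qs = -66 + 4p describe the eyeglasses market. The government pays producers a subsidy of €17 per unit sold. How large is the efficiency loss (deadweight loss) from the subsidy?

Deadweight loss = €306

Pre-subsidy: 410 - 4.5p = -66 + 4p gives p* = 56, q* = 158.
With the subsidy, sellers receive ps = pb + 17 for each unit, where pb is the price buyers pay.
Supply in terms of pb becomes qs = -66 + 4(pb + 17) = 2 + 4pb. Setting this equal to demand: 410 - 4.5pb = 2 + 4pb, so pb = 48.
Sellers receive ps = 48 + 17 = 65; q' = 410 − 4.5·48 = 194.
The subsidy expands output by 194 − 158 = 36 past the efficient level; on those units the gap between marginal cost and willingness to pay runs from 0 up to 17.
DWL = ½ × 17 × 36 = 306.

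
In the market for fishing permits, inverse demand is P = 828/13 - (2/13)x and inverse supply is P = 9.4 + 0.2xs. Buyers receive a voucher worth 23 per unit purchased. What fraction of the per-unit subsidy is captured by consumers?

Pre-subsidy: 828/13 - (2/13)x = 9.4 + 0.2x gives x* = 3529/23 and P* = 922/23.
With the rebate, buyers effectively pay Pb = Ps − 23, where Ps is the price sellers receive.
On the curves, Pb = 828/13 - (2/13)x and Ps = 9.4 + 0.2x; the wedge Ps − Pb = 23 gives 9.4 + 0.2x − (828/13 - (2/13)x) = 23, so x' = 5024/23.
Then Pb = 828/13 − (2/13)·(5024/23) = 692/23 and Ps = 9.4 + 0.2·(5024/23) = 1221/23.
Buyers' price falls by P* − Pb = 922/23 − 692/23 = 10; sellers' price rises by Ps − P* = 1221/23 − 922/23 = 13.
So consumers capture 10/23 = 10/23 of each unit of subsidy.

Consumer share = 10/23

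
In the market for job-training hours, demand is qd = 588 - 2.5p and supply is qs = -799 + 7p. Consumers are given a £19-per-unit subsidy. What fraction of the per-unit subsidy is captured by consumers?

Pre-subsidy: 588 - 2.5p = -799 + 7p gives p* = 146, q* = 223.
With the rebate, buyers effectively pay pb = ps − 19, where ps is the price sellers receive.
Demand in terms of ps becomes qd = 588 − 2.5(ps − 19) = 635.5 - 2.5ps. Setting this equal to supply: 635.5 - 2.5ps = -799 + 7ps, so ps = 151.
Buyers pay pb = 151 − 19 = 132; q' = -799 + 7·151 = 258.
Buyers' price falls by p* − pb = 146 − 132 = 14; sellers' price rises by ps − p* = 151 − 146 = 5.
So consumers capture 14/19 = 14/19 of each unit of subsidy.

Consumer share = 14/19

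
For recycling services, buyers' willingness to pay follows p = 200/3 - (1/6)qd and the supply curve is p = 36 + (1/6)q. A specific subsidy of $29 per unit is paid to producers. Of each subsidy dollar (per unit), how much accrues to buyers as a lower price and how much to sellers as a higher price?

Pre-subsidy: 200/3 - (1/6)q = 36 + (1/6)q gives q* = 92 and p* = 154/3.
With the subsidy, sellers receive ps = pb + 29 for each unit, where pb is the price buyers pay.
On the curves, pb = 200/3 - (1/6)q and ps = 36 + (1/6)q; the wedge ps − pb = 29 gives 36 + (1/6)q − (200/3 - (1/6)q) = 29, so q' = 179.
Then pb = 200/3 − (1/6)·179 = 221/6 and ps = 36 + (1/6)·179 = 395/6.
Buyers' price falls by p* − pb = 154/3 − 221/6 = 14.5; sellers' price rises by ps − p* = 395/6 − 154/3 = 14.5.

Buyers gain $14.5 per unit; sellers gain $14.5 per unit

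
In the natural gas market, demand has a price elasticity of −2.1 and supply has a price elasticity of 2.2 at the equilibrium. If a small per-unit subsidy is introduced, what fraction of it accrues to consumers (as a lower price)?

Consumer share = 22/43

For a small subsidy around the equilibrium, the benefit split depends on the relative slopes, which at a point are proportional to the elasticities.
Buyer share = εs/(εs + |εd|) = 2.2/(2.2 + 2.1) = 22/43; seller share = |εd|/(εs + |εd|) = 21/43.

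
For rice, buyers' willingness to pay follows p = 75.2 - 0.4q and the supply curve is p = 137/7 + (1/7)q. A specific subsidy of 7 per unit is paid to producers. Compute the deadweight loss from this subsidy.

Pre-subsidy: 75.2 - 0.4q = 137/7 + (1/7)q gives q* = 1947/19 and p* = 650/19.
With the subsidy, sellers receive ps = pb + 7 for each unit, where pb is the price buyers pay.
On the curves, pb = 75.2 - 0.4q and ps = 137/7 + (1/7)q; the wedge ps − pb = 7 gives 137/7 + (1/7)q − (75.2 - 0.4q) = 7, so q' = 2192/19.
Then pb = 75.2 − 0.4·(2192/19) = 552/19 and ps = 137/7 + (1/7)·(2192/19) = 685/19.
The subsidy expands output by 2192/19 − 1947/19 = 245/19 past the efficient level; on those units the gap between marginal cost and willingness to pay runs from 0 up to 7.
DWL = ½ × 7 × 245/19 = 1715/38.

Deadweight loss = 1715/38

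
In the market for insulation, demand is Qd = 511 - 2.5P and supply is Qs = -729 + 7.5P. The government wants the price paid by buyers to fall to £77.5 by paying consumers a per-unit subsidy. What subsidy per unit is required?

At a buyer price of 77.5, quantity demanded is 511 − 2.5·77.5 = 317.25.
Sellers supply 317.25 only when they receive Ps with -729 + 7.5·Ps = 317.25, i.e. Ps = 139.5.
s = Ps − Pb = 139.5 − 77.5 = 62.

Required subsidy s = £62 per unit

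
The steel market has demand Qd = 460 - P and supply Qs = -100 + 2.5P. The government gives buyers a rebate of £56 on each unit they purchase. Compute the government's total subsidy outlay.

Government cost = £19040

Pre-subsidy: 460 - P = -100 + 2.5P gives P* = 160, Q* = 300.
With the rebate, buyers effectively pay Pb = Ps − 56, where Ps is the price sellers receive.
Demand in terms of Ps becomes Qd = 460 − 1(Ps − 56) = 516 - Ps. Setting this equal to supply: 516 - Ps = -100 + 2.5Ps, so Ps = 176.
Buyers pay Pb = 176 − 56 = 120; Q' = -100 + 2.5·176 = 340.
Government outlay = subsidy × quantity = 56 × 340 = 19040.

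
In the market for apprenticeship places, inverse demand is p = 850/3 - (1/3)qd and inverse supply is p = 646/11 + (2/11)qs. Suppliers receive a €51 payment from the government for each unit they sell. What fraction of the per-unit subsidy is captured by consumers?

Pre-subsidy: 850/3 - (1/3)q = 646/11 + (2/11)q gives q* = 436 and p* = 138.
With the subsidy, sellers receive ps = pb + 51 for each unit, where pb is the price buyers pay.
On the curves, pb = 850/3 - (1/3)q and ps = 646/11 + (2/11)q; the wedge ps − pb = 51 gives 646/11 + (2/11)q − (850/3 - (1/3)q) = 51, so q' = 535.
Then pb = 850/3 − (1/3)·535 = 105 and ps = 646/11 + (2/11)·535 = 156.
Buyers' price falls by p* − pb = 138 − 105 = 33; sellers' price rises by ps − p* = 156 − 138 = 18.
So consumers capture 33/51 = 11/17 of each unit of subsidy.

Consumer share = 11/17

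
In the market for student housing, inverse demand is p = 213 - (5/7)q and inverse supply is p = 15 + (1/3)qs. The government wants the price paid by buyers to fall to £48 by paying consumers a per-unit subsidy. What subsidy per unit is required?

At a buyer price of 48, quantity demanded is 298.2 − 1.4·48 = 231.
Sellers supply 231 only when they receive ps = 15 + (1/3)·231 = 92.
s = ps − pb = 92 − 48 = 44.

Required subsidy s = £44 per unit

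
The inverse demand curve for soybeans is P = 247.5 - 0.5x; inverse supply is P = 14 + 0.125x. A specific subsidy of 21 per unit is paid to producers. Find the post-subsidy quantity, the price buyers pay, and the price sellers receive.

x' = 407.2; buyers pay 43.9; sellers receive 64.9

Pre-subsidy: 247.5 - 0.5x = 14 + 0.125x gives x* = 373.6 and P* = 60.7.
With the subsidy, sellers receive Ps = Pb + 21 for each unit, where Pb is the price buyers pay.
On the curves, Pb = 247.5 - 0.5x and Ps = 14 + 0.125x; the wedge Ps − Pb = 21 gives 14 + 0.125x − (247.5 - 0.5x) = 21, so x' = 407.2.
Then Pb = 247.5 − 0.5·407.2 = 43.9 and Ps = 14 + 0.125·407.2 = 64.9.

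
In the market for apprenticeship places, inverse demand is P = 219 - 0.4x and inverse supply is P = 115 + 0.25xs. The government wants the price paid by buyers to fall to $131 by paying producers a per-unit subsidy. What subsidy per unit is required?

Required subsidy s = $39 per unit

At a buyer price of 131, quantity demanded is 547.5 − 2.5·131 = 220.
Sellers supply 220 only when they receive Ps = 115 + 0.25·220 = 170.
s = Ps − Pb = 170 − 131 = 39.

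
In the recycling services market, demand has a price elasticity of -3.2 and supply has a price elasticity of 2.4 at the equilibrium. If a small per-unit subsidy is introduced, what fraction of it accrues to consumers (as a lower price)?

For a small subsidy around the equilibrium, the benefit split depends on the relative slopes, which at a point are proportional to the elasticities.
Buyer share = εs/(εs + |εd|) = 2.4/(2.4 + 3.2) = 3/7; seller share = |εd|/(εs + |εd|) = 4/7.

Consumer share = 3/7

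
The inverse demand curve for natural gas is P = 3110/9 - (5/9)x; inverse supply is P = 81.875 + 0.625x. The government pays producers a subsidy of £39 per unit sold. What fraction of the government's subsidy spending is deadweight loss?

Pre-subsidy: 3110/9 - (5/9)x = 81.875 + 0.625x gives x* = 3797/17 and P* = 3765/17.
With the subsidy, sellers receive Ps = Pb + 39 for each unit, where Pb is the price buyers pay.
On the curves, Pb = 3110/9 - (5/9)x and Ps = 81.875 + 0.625x; the wedge Ps − Pb = 39 gives 81.875 + 0.625x − (3110/9 - (5/9)x) = 39, so x' = 21793/85.
Then Pb = 3110/9 − (5/9)·(21793/85) = 3453/17 and Ps = 81.875 + 0.625·(21793/85) = 4116/17.
ΔCS = ½(3797/17 + 21793/85)(3765/17 − 3453/17) = 6361368/1445; ΔPS = ½(3797/17 + 21793/85)(4116/17 − 3765/17) = 7156539/1445.
Government spending = 39 × 21793/85 = 849927/85.
DWL = ½ × 39 × (21793/85 − 3797/17) = 54756/85; fraction = (54756/85) / (849927/85) = 1404/21793.

DWL / government spending = 1404/21793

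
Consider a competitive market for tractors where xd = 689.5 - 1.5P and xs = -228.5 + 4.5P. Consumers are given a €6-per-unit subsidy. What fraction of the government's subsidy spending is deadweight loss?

Pre-subsidy: 689.5 - 1.5P = -228.5 + 4.5P gives P* = 153, x* = 460.
With the rebate, buyers effectively pay Pb = Ps − 6, where Ps is the price sellers receive.
Demand in terms of Ps becomes xd = 689.5 − 1.5(Ps − 6) = 698.5 - 1.5Ps. Setting this equal to supply: 698.5 - 1.5Ps = -228.5 + 4.5Ps, so Ps = 154.5.
Buyers pay Pb = 154.5 − 6 = 148.5; x' = -228.5 + 4.5·154.5 = 466.75.
ΔCS = ½(460 + 466.75)(153 − 148.5) = 2085.1875; ΔPS = ½(460 + 466.75)(154.5 − 153) = 695.0625.
Government spending = 6 × 466.75 = 2800.5.
DWL = ½ × 6 × (466.75 − 460) = 20.25; fraction = 20.25 / 2800.5 = 27/3734.

DWL / government spending = 27/3734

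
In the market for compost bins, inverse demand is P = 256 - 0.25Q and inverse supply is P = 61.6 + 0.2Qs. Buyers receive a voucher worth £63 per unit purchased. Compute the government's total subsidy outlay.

Government cost = £36036

Pre-subsidy: 256 - 0.25Q = 61.6 + 0.2Q gives Q* = 432 and P* = 148.
With the rebate, buyers effectively pay Pb = Ps − 63, where Ps is the price sellers receive.
On the curves, Pb = 256 - 0.25Q and Ps = 61.6 + 0.2Q; the wedge Ps − Pb = 63 gives 61.6 + 0.2Q − (256 - 0.25Q) = 63, so Q' = 572.
Then Pb = 256 − 0.25·572 = 113 and Ps = 61.6 + 0.2·572 = 176.
Government outlay = subsidy × quantity = 63 × 572 = 36036.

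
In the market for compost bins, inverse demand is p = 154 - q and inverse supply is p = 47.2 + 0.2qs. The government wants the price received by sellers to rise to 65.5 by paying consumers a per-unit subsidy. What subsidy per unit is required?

Required subsidy s = 3 per unit

At a seller price of 65.5, quantity supplied is -236 + 5·65.5 = 91.5.
Buyers absorb 91.5 only when they pay pb = 154 − 1·91.5 = 62.5.
s = ps − pb = 65.5 − 62.5 = 3.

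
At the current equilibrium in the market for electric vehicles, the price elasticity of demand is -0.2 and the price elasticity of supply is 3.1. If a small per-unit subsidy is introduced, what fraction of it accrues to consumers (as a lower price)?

Consumer share = 31/33

For a small subsidy around the equilibrium, the benefit split depends on the relative slopes, which at a point are proportional to the elasticities.
Buyer share = εs/(εs + |εd|) = 3.1/(3.1 + 0.2) = 31/33; seller share = |εd|/(εs + |εd|) = 2/33.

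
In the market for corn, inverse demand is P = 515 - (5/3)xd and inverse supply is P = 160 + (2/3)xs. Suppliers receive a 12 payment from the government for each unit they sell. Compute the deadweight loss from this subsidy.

Deadweight loss = 216/7

Pre-subsidy: 515 - (5/3)x = 160 + (2/3)x gives x* = 1065/7 and P* = 1830/7.
With the subsidy, sellers receive Ps = Pb + 12 for each unit, where Pb is the price buyers pay.
On the curves, Pb = 515 - (5/3)x and Ps = 160 + (2/3)x; the wedge Ps − Pb = 12 gives 160 + (2/3)x − (515 - (5/3)x) = 12, so x' = 1101/7.
Then Pb = 515 − (5/3)·(1101/7) = 1770/7 and Ps = 160 + (2/3)·(1101/7) = 1854/7.
The subsidy expands output by 1101/7 − 1065/7 = 36/7 past the efficient level; on those units the gap between marginal cost and willingness to pay runs from 0 up to 12.
DWL = ½ × 12 × 36/7 = 216/7.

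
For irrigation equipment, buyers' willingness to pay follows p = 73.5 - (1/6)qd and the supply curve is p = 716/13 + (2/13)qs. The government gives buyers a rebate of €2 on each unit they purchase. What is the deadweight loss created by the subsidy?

Deadweight loss = €6.24

Pre-subsidy: 73.5 - (1/6)q = 716/13 + (2/13)q gives q* = 57.48 and p* = 63.92.
With the rebate, buyers effectively pay pb = ps − 2, where ps is the price sellers receive.
On the curves, pb = 73.5 - (1/6)q and ps = 716/13 + (2/13)q; the wedge ps − pb = 2 gives 716/13 + (2/13)q − (73.5 - (1/6)q) = 2, so q' = 63.72.
Then pb = 73.5 − (1/6)·63.72 = 62.88 and ps = 716/13 + (2/13)·63.72 = 64.88.
The subsidy expands output by 63.72 − 57.48 = 6.24 past the efficient level; on those units the gap between marginal cost and willingness to pay runs from 0 up to 2.
DWL = ½ × 2 × 6.24 = 6.24.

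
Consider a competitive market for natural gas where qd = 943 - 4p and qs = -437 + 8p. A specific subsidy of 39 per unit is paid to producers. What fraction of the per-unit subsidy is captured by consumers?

Pre-subsidy: 943 - 4p = -437 + 8p gives p* = 115, q* = 483.
With the subsidy, sellers receive ps = pb + 39 for each unit, where pb is the price buyers pay.
Supply in terms of pb becomes qs = -437 + 8(pb + 39) = -125 + 8pb. Setting this equal to demand: 943 - 4pb = -125 + 8pb, so pb = 89.
Sellers receive ps = 89 + 39 = 128; q' = 943 − 4·89 = 587.
Buyers' price falls by p* − pb = 115 − 89 = 26; sellers' price rises by ps − p* = 128 − 115 = 13.
So consumers capture 26/39 = 2/3 of each unit of subsidy.

Consumer share = 2/3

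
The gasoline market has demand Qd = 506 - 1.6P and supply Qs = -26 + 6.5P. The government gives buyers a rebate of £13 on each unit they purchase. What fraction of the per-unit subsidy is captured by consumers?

Consumer share = 65/81

Pre-subsidy: 506 - 1.6P = -26 + 6.5P gives P* = 5320/81, Q* = 32474/81.
With the rebate, buyers effectively pay Pb = Ps − 13, where Ps is the price sellers receive.
Demand in terms of Ps becomes Qd = 506 − 1.6(Ps − 13) = 526.8 - 1.6Ps. Setting this equal to supply: 526.8 - 1.6Ps = -26 + 6.5Ps, so Ps = 5528/81.
Buyers pay Pb = 5528/81 − 13 = 4475/81; Q' = -26 + 6.5·(5528/81) = 33826/81.
Buyers' price falls by P* − Pb = 5320/81 − 4475/81 = 845/81; sellers' price rises by Ps − P* = 5528/81 − 5320/81 = 208/81.
So consumers capture (845/81)/13 = 65/81 of each unit of subsidy.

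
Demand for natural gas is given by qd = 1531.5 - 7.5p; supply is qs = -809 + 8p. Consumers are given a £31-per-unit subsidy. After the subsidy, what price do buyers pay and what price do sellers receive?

Pre-subsidy: 1531.5 - 7.5p = -809 + 8p gives p* = 151, q* = 399.
With the rebate, buyers effectively pay pb = ps − 31, where ps is the price sellers receive.
Demand in terms of ps becomes qd = 1531.5 − 7.5(ps − 31) = 1764 - 7.5ps. Setting this equal to supply: 1764 - 7.5ps = -809 + 8ps, so ps = 166.
Buyers pay pb = 166 − 31 = 135; q' = -809 + 8·166 = 519.

Buyers pay £135; sellers receive £166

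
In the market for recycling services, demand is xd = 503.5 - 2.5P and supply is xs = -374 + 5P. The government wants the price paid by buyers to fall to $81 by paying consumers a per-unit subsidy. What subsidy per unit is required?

At a buyer price of 81, quantity demanded is 503.5 − 2.5·81 = 301.
Sellers supply 301 only when they receive Ps with -374 + 5·Ps = 301, i.e. Ps = 135.
s = Ps − Pb = 135 − 81 = 54.

Required subsidy s = $54 per unit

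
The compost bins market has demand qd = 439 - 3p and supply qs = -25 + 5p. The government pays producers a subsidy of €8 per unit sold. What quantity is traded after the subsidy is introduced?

q' = 280

Pre-subsidy: 439 - 3p = -25 + 5p gives p* = 58, q* = 265.
With the subsidy, sellers receive ps = pb + 8 for each unit, where pb is the price buyers pay.
Supply in terms of pb becomes qs = -25 + 5(pb + 8) = 15 + 5pb. Setting this equal to demand: 439 - 3pb = 15 + 5pb, so pb = 53.
Sellers receive ps = 53 + 8 = 61; q' = 439 − 3·53 = 280.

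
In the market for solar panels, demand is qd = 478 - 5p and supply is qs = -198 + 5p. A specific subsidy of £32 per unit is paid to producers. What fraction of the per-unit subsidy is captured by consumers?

Pre-subsidy: 478 - 5p = -198 + 5p gives p* = 67.6, q* = 140.
With the subsidy, sellers receive ps = pb + 32 for each unit, where pb is the price buyers pay.
Supply in terms of pb becomes qs = -198 + 5(pb + 32) = -38 + 5pb. Setting this equal to demand: 478 - 5pb = -38 + 5pb, so pb = 51.6.
Sellers receive ps = 51.6 + 32 = 83.6; q' = 478 − 5·51.6 = 220.
Buyers' price falls by p* − pb = 67.6 − 51.6 = 16; sellers' price rises by ps − p* = 83.6 − 67.6 = 16.
So consumers capture 16/32 = 0.5 of each unit of subsidy.

Consumer share = 0.5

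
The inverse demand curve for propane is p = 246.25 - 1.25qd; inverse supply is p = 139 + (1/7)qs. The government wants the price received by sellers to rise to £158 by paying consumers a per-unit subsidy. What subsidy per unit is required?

At a seller price of 158, quantity supplied is -973 + 7·158 = 133.
Buyers absorb 133 only when they pay pb = 246.25 − 1.25·133 = 80.
s = ps − pb = 158 − 80 = 78.

Required subsidy s = £78 per unit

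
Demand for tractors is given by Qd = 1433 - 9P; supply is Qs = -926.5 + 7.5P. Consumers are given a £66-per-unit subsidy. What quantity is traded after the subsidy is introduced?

Q' = 416

Pre-subsidy: 1433 - 9P = -926.5 + 7.5P gives P* = 143, Q* = 146.
With the rebate, buyers effectively pay Pb = Ps − 66, where Ps is the price sellers receive.
Demand in terms of Ps becomes Qd = 1433 − 9(Ps − 66) = 2027 - 9Ps. Setting this equal to supply: 2027 - 9Ps = -926.5 + 7.5Ps, so Ps = 179.
Buyers pay Pb = 179 − 66 = 113; Q' = -926.5 + 7.5·179 = 416.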